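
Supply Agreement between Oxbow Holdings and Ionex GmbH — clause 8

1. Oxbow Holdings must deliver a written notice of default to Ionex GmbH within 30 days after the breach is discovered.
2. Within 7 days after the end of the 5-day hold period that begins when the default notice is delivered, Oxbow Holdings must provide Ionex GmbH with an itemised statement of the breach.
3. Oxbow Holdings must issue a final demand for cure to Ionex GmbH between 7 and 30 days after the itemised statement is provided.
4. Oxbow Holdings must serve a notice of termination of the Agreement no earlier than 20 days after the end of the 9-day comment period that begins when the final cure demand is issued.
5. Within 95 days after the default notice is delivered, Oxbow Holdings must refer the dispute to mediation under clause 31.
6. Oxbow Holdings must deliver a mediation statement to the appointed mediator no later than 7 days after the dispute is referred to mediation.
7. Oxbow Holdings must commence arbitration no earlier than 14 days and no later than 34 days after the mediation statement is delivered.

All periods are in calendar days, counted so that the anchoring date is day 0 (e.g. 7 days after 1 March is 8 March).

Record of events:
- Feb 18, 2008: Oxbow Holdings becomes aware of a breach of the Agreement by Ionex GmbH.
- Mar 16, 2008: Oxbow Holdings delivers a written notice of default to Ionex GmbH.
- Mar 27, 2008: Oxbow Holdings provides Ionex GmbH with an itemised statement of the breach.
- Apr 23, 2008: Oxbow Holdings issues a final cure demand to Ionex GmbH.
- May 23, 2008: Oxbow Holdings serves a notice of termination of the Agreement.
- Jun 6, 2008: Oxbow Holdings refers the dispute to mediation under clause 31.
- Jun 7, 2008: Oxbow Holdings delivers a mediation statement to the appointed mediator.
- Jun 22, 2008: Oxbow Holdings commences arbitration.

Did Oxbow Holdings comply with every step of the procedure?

Step 1: 30 days after Feb 18, 2008 (when the breach is discovered) is Mar 19, 2008; completed Mar 16, 2008, before the deadline.
Step 2: 7 days after Mar 21, 2008 (end of the 5-day hold period, which began when the default notice is delivered on Mar 16, 2008) is Mar 28, 2008; done Mar 27, 2008 — timely.
Step 3: the window is 7–30 days after Mar 27, 2008 (when the itemised statement is provided), so Apr 3, 2008 through Apr 26, 2008; Apr 23, 2008 falls inside that range.
Step 4: the earliest permitted date is 20 days after May 2, 2008 (end of the 9-day comment period, which began when the final cure demand is issued on Apr 23, 2008), i.e. May 22, 2008; May 23, 2008 is on or after that date.
Step 5: 95 days after Mar 16, 2008 (when the default notice is delivered) is Jun 19, 2008; Jun 6, 2008 is within that limit.
Step 6: 7 days after Jun 6, 2008 (when the dispute is referred to mediation) is Jun 13, 2008; completed Jun 7, 2008, before the deadline.
Step 7: the window is 14–34 days after Jun 7, 2008 (when the mediation statement is delivered), so Jun 21, 2008 through Jul 11, 2008; Jun 22, 2008 falls inside that range.

Yes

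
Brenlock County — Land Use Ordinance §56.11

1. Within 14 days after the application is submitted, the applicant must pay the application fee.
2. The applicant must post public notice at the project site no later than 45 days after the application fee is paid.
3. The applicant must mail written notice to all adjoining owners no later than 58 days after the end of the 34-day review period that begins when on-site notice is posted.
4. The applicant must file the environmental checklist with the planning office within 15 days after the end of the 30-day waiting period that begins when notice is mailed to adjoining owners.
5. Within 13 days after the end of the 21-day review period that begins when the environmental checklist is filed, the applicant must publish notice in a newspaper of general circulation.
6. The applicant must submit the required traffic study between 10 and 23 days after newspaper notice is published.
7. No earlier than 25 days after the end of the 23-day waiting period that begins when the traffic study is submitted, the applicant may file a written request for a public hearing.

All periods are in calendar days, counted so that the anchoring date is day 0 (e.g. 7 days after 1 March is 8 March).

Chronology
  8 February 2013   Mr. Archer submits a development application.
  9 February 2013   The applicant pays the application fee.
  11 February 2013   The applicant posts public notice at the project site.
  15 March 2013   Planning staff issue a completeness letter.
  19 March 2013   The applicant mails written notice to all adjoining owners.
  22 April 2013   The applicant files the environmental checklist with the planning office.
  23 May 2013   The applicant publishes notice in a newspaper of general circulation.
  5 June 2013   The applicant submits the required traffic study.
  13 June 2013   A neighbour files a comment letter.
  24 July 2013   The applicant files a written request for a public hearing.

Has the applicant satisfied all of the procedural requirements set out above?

Yes

Step 1 — counting 14 days from 8 February 2013 (when the application is submitted) gives a deadline of 22 February 2013; done 9 February 2013 — timely.
Step 2 — counting 45 days from 9 February 2013 (when the application fee is paid) gives a deadline of 26 March 2013; completed 11 February 2013, before the deadline.
Step 3 — counting 58 days from 17 March 2013 (end of the 34-day review period, which began when on-site notice is posted on 11 February 2013) gives a deadline of 14 May 2013; completed 19 March 2013, before the deadline.
Step 4 — counting 15 days from 18 April 2013 (end of the 30-day waiting period, which began when notice is mailed to adjoining owners on 19 March 2013) gives a deadline of 3 May 2013; done 22 April 2013 — timely.
Step 5 — counting 13 days from 13 May 2013 (end of the 21-day review period, which began when the environmental checklist is filed on 22 April 2013) gives a deadline of 26 May 2013; 23 May 2013 is within that limit.
Step 6 — 10 and 23 days from 23 May 2013 (when newspaper notice is published) are 2 June 2013 and 15 June 2013 respectively; 5 June 2013 falls inside that range.
Step 7 — must wait 25 days from 28 June 2013 (end of the 23-day waiting period, which began when the traffic study is submitted on 5 June 2013), so not before 23 July 2013; done 24 July 2013 — permitted.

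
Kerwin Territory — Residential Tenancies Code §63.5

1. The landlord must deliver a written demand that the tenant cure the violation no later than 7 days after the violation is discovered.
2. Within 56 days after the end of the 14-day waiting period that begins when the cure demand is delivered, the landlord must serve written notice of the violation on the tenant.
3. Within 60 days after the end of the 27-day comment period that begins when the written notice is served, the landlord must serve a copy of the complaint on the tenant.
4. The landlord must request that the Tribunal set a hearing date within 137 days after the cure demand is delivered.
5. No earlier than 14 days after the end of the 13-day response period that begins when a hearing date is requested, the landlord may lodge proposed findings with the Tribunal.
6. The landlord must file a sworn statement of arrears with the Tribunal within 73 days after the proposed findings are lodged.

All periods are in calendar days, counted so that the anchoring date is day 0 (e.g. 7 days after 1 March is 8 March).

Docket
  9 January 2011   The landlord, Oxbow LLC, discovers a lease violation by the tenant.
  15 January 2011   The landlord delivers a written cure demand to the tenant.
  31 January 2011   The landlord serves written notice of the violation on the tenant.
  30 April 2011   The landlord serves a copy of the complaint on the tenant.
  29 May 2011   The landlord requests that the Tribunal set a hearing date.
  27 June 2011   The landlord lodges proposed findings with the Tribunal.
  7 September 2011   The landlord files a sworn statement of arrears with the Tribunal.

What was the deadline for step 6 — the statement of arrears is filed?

Step 6 runs from 27 June 2011, when the proposed findings are lodged. 73 days after 27 June 2011 is 8 September 2011.

8 September 2011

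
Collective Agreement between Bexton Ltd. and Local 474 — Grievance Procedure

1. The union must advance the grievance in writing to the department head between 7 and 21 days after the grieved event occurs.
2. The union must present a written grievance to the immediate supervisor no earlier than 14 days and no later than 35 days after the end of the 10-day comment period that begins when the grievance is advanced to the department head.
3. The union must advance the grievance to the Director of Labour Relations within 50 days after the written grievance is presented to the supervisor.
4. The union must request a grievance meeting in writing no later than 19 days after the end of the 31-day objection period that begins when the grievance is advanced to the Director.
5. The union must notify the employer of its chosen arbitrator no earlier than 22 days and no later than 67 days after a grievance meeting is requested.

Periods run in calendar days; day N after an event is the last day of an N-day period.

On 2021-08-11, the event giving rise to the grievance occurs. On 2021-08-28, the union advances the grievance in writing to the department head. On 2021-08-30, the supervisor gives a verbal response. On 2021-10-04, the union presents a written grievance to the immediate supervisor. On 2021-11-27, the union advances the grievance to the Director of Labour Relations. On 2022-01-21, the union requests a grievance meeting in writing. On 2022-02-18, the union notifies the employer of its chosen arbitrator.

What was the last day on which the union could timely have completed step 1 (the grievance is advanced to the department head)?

Step 1 runs from 2021-08-11, when the grieved event occurs. The window is 7–21 days after 2021-08-11; it closes on 2021-09-01.

2021-09-01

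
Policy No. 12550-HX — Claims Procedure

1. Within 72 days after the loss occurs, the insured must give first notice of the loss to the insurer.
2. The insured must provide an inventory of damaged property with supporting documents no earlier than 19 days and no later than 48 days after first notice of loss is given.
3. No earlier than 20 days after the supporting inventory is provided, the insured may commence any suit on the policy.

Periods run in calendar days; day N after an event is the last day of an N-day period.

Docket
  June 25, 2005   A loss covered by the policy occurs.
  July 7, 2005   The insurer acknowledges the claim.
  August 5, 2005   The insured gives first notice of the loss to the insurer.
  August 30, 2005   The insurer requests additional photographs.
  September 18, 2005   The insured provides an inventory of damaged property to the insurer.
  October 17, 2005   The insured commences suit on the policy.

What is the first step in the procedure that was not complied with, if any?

Step 1 — counting 72 days from June 25, 2005 (when the loss occurs) gives a deadline of September 5, 2005; done August 5, 2005 — timely.
Step 2 — 19 and 48 days from August 5, 2005 (when first notice of loss is given) are August 24, 2005 and September 22, 2005 respectively; done September 18, 2005, which is between those dates.
Step 3 — must wait 20 days from September 18, 2005 (when the supporting inventory is provided), so not before October 8, 2005; done October 17, 2005 — permitted.

None — every step was satisfied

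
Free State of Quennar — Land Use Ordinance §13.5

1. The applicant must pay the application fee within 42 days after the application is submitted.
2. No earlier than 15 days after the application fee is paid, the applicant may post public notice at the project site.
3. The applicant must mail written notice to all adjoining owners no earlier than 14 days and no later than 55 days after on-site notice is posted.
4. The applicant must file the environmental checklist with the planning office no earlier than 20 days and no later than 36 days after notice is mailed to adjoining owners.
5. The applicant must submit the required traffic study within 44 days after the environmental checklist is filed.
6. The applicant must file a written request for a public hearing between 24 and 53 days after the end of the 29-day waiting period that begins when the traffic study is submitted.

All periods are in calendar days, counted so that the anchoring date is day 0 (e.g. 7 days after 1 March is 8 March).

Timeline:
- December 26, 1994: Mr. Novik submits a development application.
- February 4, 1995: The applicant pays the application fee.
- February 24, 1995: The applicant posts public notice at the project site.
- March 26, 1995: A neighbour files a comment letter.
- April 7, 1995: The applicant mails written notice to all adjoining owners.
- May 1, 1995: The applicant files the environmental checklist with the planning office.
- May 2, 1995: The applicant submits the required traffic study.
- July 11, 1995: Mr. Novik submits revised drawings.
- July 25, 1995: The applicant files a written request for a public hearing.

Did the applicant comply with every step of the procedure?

No

Step 1 — counting 42 days from December 26, 1994 (when the application is submitted) gives a deadline of February 6, 1995; done February 4, 1995 — timely.
Step 2 — must wait 15 days from February 4, 1995 (when the application fee is paid), so not before February 19, 1995; February 24, 1995 is on or after that date.
Step 3 — 14 and 55 days from February 24, 1995 (when on-site notice is posted) are March 10, 1995 and April 20, 1995 respectively; done April 7, 1995, which is between those dates.
Step 4 — 20 and 36 days from April 7, 1995 (when notice is mailed to adjoining owners) are April 27, 1995 and May 13, 1995 respectively; done May 1, 1995 — within the window.
Step 5 — counting 44 days from May 1, 1995 (when the environmental checklist is filed) gives a deadline of June 14, 1995; completed May 2, 1995, before the deadline.
Step 6 — 24 and 53 days from May 31, 1995 (end of the 29-day waiting period, which began when the traffic study is submitted on May 2, 1995) are June 24, 1995 and July 23, 1995 respectively; July 25, 1995 is 2 days past the end of the window.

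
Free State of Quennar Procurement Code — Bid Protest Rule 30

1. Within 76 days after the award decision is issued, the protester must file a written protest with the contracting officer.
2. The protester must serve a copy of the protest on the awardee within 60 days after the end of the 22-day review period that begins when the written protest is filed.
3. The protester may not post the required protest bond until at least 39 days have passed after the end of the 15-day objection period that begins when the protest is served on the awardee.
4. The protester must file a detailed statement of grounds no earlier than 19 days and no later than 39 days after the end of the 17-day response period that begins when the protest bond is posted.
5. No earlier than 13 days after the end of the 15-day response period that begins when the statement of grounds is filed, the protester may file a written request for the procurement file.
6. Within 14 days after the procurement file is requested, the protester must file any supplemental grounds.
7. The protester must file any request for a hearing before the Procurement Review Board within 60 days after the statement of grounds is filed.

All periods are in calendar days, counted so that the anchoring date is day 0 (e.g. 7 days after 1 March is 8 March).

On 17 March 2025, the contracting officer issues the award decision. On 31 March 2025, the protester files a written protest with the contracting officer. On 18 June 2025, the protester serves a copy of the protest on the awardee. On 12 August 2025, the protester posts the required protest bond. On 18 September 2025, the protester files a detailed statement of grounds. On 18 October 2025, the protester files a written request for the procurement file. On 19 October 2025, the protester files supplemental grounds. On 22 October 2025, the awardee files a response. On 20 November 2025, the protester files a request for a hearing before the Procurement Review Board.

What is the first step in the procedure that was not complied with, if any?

Step 7

Step 1 — counting 76 days from 17 March 2025 (when the award decision is issued) gives a deadline of 1 June 2025; done 31 March 2025 — timely.
Step 2 — counting 60 days from 22 April 2025 (end of the 22-day review period, which began when the written protest is filed on 31 March 2025) gives a deadline of 21 June 2025; 18 June 2025 is within that limit.
Step 3 — must wait 39 days from 3 July 2025 (end of the 15-day objection period, which began when the protest is served on the awardee on 18 June 2025), so not before 11 August 2025; done 12 August 2025 — permitted.
Step 4 — 19 and 39 days from 29 August 2025 (end of the 17-day response period, which began when the protest bond is posted on 12 August 2025) are 17 September 2025 and 7 October 2025 respectively; done 18 September 2025, which is between those dates.
Step 5 — must wait 13 days from 3 October 2025 (end of the 15-day response period, which began when the statement of grounds is filed on 18 September 2025), so not before 16 October 2025; 18 October 2025 is on or after that date.
Step 6 — counting 14 days from 18 October 2025 (when the procurement file is requested) gives a deadline of 1 November 2025; completed 19 October 2025, before the deadline.
Step 7 — counting 60 days from 18 September 2025 (when the statement of grounds is filed) gives a deadline of 17 November 2025; done 20 November 2025 — 3 days late.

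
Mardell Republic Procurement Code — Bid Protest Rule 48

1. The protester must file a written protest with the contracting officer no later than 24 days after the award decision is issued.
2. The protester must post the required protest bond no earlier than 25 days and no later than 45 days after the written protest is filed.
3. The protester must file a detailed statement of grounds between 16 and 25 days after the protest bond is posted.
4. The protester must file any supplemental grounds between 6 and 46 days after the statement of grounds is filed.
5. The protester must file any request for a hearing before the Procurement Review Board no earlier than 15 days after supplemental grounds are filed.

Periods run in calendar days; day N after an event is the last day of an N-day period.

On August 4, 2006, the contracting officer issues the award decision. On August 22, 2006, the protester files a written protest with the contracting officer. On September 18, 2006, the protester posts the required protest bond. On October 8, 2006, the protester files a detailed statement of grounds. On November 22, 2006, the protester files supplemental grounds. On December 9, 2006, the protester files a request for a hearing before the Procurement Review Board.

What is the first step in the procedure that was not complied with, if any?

None — every step was satisfied

(1) due by August 4, 2006 + 24 days = August 28, 2006; August 22, 2006 is within that limit.
(2) the permitted window runs from August 22, 2006 + 25 = September 16, 2006 to August 22, 2006 + 45 = October 6, 2006; done September 18, 2006 — within the window.
(3) the permitted window runs from September 18, 2006 + 16 = October 4, 2006 to September 18, 2006 + 25 = October 13, 2006; done October 8, 2006 — within the window.
(4) the permitted window runs from October 8, 2006 + 6 = October 14, 2006 to October 8, 2006 + 46 = November 23, 2006; done November 22, 2006, which is between those dates.
(5) permitted from November 22, 2006 + 15 days = December 7, 2006 onward; done December 9, 2006 — permitted.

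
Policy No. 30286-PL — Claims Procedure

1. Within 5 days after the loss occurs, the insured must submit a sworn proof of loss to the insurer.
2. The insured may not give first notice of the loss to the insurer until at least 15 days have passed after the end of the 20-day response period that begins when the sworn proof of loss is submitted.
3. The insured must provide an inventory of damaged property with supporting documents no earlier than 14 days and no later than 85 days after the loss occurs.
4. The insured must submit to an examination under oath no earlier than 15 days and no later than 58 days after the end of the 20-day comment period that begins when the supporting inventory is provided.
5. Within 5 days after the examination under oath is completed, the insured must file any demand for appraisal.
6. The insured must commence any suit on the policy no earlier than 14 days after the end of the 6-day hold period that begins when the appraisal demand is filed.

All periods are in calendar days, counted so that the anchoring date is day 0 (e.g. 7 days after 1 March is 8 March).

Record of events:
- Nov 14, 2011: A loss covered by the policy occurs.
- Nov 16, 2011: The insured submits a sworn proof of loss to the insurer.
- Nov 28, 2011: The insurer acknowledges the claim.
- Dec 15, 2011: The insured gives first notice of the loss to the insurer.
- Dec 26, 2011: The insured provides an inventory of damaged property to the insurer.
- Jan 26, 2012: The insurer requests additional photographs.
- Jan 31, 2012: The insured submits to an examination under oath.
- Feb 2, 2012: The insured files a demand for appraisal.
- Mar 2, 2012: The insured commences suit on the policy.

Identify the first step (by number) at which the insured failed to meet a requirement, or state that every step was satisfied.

Step 2

(1) due by Nov 14, 2011 + 5 days = Nov 19, 2011; completed Nov 16, 2011, before the deadline.
(2) permitted from Dec 6, 2011 + 15 days = Dec 21, 2011 onward; done Dec 15, 2011 — 6 days too early.
The analysis stops there.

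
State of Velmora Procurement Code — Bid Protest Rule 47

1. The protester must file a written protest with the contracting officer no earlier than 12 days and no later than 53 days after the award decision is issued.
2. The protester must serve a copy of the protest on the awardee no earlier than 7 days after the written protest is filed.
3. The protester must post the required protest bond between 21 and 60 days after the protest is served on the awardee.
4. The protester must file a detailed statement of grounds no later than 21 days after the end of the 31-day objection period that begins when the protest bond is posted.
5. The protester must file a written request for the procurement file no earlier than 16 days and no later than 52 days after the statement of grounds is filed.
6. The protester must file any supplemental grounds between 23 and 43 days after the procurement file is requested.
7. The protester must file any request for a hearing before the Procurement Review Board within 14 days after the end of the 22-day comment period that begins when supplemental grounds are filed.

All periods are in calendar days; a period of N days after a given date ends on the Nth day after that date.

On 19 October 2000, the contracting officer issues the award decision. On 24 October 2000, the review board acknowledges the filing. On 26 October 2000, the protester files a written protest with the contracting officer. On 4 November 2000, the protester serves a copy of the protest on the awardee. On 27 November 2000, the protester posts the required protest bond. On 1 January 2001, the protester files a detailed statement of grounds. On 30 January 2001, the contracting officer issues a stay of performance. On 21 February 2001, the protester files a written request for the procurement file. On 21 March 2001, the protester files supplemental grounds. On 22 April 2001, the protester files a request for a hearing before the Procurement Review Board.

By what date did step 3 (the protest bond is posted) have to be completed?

3 January 2001

Step 3 runs from 4 November 2000, when the protest is served on the awardee. The window is 21–60 days after 4 November 2000; it closes on 3 January 2001.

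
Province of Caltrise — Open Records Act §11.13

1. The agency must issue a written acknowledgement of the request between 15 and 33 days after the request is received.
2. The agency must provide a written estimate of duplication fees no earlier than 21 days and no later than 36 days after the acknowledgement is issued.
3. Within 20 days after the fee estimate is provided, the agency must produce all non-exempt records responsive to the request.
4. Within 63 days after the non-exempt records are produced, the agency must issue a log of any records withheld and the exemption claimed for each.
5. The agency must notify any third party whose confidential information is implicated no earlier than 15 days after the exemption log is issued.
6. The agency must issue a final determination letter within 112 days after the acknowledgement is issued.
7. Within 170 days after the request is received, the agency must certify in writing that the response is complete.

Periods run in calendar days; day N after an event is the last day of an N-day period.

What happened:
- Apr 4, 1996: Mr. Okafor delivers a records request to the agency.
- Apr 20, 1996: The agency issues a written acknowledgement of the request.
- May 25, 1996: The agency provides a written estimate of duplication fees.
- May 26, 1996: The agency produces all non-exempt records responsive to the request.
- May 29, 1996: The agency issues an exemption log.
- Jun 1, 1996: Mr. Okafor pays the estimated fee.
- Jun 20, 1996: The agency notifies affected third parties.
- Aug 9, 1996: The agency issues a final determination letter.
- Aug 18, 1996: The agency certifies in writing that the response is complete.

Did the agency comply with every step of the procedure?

Yes

Step 1: the window is 15–33 days after Apr 4, 1996 (when the request is received), so Apr 19, 1996 through May 7, 1996; done Apr 20, 1996 — within the window.
Step 2: the window is 21–36 days after Apr 20, 1996 (when the acknowledgement is issued), so May 11, 1996 through May 26, 1996; done May 25, 1996, which is between those dates.
Step 3: 20 days after May 25, 1996 (when the fee estimate is provided) is Jun 14, 1996; May 26, 1996 is within that limit.
Step 4: 63 days after May 26, 1996 (when the non-exempt records are produced) is Jul 28, 1996; done May 29, 1996 — timely.
Step 5: the earliest permitted date is 15 days after May 29, 1996 (when the exemption log is issued), i.e. Jun 13, 1996; Jun 20, 1996 is on or after that date.
Step 6: 112 days after Apr 20, 1996 (when the acknowledgement is issued) is Aug 10, 1996; Aug 9, 1996 is within that limit.
Step 7: 170 days after Apr 4, 1996 (when the request is received) is Sep 21, 1996; completed Aug 18, 1996, before the deadline.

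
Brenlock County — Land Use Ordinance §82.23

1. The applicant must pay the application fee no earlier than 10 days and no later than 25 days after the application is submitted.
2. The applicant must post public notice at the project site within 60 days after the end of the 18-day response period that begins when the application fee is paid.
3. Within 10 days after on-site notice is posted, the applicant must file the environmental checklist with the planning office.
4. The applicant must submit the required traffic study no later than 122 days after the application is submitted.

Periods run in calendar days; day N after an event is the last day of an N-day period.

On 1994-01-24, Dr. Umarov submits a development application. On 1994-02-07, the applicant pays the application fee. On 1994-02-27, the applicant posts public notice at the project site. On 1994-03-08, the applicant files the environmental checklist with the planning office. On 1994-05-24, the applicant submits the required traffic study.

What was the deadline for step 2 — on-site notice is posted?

1994-04-26

The application fee is paid on 1994-02-07; the 18-day response period therefore ends 1994-02-25, and step 2 runs from that date. 60 days after 1994-02-25 is 1994-04-26.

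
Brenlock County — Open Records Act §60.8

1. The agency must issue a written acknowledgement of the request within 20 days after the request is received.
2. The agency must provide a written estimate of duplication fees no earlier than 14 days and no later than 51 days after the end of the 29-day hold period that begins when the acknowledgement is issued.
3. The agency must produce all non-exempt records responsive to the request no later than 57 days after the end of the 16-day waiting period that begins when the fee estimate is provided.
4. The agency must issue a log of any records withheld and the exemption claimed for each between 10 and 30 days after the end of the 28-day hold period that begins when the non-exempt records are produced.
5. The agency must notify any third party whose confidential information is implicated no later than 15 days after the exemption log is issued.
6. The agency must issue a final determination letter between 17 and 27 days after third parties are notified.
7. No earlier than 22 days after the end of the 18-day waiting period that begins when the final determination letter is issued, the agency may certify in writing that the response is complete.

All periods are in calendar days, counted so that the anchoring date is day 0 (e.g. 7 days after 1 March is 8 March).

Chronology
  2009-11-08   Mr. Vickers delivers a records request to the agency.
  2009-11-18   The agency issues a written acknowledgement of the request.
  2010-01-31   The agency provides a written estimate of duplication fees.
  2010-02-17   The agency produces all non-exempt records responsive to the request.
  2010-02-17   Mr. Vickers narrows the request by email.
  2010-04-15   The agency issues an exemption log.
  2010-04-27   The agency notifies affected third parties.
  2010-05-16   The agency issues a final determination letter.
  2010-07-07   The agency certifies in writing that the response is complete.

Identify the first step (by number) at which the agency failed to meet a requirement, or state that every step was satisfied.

None — every step was satisfied

Step 1 — counting 20 days from 2009-11-08 (when the request is received) gives a deadline of 2009-11-28; done 2009-11-18 — timely.
Step 2 — 14 and 51 days from 2009-12-17 (end of the 29-day hold period, which began when the acknowledgement is issued on 2009-11-18) are 2009-12-31 and 2010-02-06 respectively; done 2010-01-31, which is between those dates.
Step 3 — counting 57 days from 2010-02-16 (end of the 16-day waiting period, which began when the fee estimate is provided on 2010-01-31) gives a deadline of 2010-04-14; completed 2010-02-17, before the deadline.
Step 4 — 10 and 30 days from 2010-03-17 (end of the 28-day hold period, which began when the non-exempt records are produced on 2010-02-17) are 2010-03-27 and 2010-04-16 respectively; done 2010-04-15, which is between those dates.
Step 5 — counting 15 days from 2010-04-15 (when the exemption log is issued) gives a deadline of 2010-04-30; completed 2010-04-27, before the deadline.
Step 6 — 17 and 27 days from 2010-04-27 (when third parties are notified) are 2010-05-14 and 2010-05-24 respectively; done 2010-05-16, which is between those dates.
Step 7 — must wait 22 days from 2010-06-03 (end of the 18-day waiting period, which began when the final determination letter is issued on 2010-05-16), so not before 2010-06-25; 2010-07-07 is on or after that date.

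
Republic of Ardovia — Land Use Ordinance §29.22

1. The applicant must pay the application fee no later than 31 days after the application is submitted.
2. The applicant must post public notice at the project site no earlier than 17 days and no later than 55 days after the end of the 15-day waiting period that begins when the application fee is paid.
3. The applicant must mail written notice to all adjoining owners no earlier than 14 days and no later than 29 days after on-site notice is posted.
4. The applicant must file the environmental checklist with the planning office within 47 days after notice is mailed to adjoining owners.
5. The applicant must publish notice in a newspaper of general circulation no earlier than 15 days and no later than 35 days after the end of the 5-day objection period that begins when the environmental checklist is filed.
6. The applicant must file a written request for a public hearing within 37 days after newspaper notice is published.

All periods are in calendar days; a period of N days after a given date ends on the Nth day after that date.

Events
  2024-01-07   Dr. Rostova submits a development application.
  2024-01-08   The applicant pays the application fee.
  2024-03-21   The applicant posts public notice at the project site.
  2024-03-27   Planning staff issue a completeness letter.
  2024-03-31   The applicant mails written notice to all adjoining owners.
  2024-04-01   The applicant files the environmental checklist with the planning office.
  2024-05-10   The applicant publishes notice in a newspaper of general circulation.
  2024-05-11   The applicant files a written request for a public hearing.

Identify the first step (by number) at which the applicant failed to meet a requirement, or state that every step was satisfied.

Step 2

Step 1 — counting 31 days from 2024-01-07 (when the application is submitted) gives a deadline of 2024-02-07; done 2024-01-08 — timely.
Step 2 — 17 and 55 days from 2024-01-23 (end of the 15-day waiting period, which began when the application fee is paid on 2024-01-08) are 2024-02-09 and 2024-03-18 respectively; done 2024-03-21 — 3 days after the window closed.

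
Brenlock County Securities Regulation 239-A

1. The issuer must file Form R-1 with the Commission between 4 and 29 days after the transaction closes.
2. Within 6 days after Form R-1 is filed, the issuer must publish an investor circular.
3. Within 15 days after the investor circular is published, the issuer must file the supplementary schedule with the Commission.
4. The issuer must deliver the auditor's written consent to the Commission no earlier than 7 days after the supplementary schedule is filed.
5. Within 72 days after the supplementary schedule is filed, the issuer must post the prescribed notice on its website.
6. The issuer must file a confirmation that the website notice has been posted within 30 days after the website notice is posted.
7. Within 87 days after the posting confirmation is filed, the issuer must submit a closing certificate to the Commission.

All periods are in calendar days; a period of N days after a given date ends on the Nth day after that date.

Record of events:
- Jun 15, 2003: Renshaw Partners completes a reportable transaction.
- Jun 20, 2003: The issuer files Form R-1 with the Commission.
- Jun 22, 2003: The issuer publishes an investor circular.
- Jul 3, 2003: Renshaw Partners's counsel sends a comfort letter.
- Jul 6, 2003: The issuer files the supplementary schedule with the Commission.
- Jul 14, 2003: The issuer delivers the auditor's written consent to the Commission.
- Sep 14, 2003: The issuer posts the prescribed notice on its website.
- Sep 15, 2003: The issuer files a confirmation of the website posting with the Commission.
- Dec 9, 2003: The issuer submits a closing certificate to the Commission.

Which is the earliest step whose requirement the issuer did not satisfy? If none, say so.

Step 1 — 4 and 29 days from Jun 15, 2003 (when the transaction closes) are Jun 19, 2003 and Jul 14, 2003 respectively; done Jun 20, 2003 — within the window.
Step 2 — counting 6 days from Jun 20, 2003 (when Form R-1 is filed) gives a deadline of Jun 26, 2003; completed Jun 22, 2003, before the deadline.
Step 3 — counting 15 days from Jun 22, 2003 (when the investor circular is published) gives a deadline of Jul 7, 2003; done Jul 6, 2003 — timely.
Step 4 — must wait 7 days from Jul 6, 2003 (when the supplementary schedule is filed), so not before Jul 13, 2003; done Jul 14, 2003 — permitted.
Step 5 — counting 72 days from Jul 6, 2003 (when the supplementary schedule is filed) gives a deadline of Sep 16, 2003; Sep 14, 2003 is within that limit.
Step 6 — counting 30 days from Sep 14, 2003 (when the website notice is posted) gives a deadline of Oct 14, 2003; completed Sep 15, 2003, before the deadline.
Step 7 — counting 87 days from Sep 15, 2003 (when the posting confirmation is filed) gives a deadline of Dec 11, 2003; completed Dec 9, 2003, before the deadline.

None — every step was satisfied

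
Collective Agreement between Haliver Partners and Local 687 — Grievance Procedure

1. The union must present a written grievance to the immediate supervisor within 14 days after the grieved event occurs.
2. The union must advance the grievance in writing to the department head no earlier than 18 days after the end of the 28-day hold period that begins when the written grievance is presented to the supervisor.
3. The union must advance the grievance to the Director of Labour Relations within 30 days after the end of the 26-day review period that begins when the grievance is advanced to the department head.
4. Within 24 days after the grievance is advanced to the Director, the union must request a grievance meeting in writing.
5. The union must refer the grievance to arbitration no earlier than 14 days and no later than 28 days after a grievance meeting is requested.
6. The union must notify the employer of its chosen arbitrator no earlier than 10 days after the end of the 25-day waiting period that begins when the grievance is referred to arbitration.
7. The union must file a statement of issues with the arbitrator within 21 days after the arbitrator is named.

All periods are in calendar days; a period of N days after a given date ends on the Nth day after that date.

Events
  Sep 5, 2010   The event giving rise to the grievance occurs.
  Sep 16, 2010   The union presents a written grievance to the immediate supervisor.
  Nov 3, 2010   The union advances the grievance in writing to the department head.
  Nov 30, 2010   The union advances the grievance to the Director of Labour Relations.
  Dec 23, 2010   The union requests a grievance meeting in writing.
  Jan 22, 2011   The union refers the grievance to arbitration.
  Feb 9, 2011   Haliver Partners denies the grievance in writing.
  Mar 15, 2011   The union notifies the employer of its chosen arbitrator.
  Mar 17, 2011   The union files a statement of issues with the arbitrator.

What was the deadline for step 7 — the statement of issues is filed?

Apr 5, 2011

Step 7 runs from Mar 15, 2011, when the arbitrator is named. 21 days after Mar 15, 2011 is Apr 5, 2011.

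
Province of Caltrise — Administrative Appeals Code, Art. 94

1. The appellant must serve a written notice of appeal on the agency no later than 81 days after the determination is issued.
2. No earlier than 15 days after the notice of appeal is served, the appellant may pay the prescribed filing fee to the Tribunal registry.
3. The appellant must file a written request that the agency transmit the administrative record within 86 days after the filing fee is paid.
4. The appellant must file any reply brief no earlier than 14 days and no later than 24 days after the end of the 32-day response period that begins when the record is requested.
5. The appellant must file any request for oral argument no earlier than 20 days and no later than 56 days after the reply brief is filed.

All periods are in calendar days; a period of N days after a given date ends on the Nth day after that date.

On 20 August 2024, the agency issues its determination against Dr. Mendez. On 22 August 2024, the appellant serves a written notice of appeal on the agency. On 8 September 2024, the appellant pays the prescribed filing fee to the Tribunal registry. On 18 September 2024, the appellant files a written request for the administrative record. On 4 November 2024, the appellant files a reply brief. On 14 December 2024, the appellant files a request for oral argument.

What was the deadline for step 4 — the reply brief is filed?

The record is requested on 18 September 2024; the 32-day response period therefore ends 20 October 2024, and step 4 runs from that date. The window is 14–24 days after 20 October 2024; it closes on 13 November 2024.

13 November 2024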